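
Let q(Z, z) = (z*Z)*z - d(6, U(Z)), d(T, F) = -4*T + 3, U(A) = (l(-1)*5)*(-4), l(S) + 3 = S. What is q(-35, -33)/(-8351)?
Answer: 5442/1193 ≈ 4.5616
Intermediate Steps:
l(S) = -3 + S
U(A) = 80 (U(A) = ((-3 - 1)*5)*(-4) = -4*5*(-4) = -20*(-4) = 80)
d(T, F) = 3 - 4*T
q(Z, z) = 21 + Z*z² (q(Z, z) = (z*Z)*z - (3 - 4*6) = (Z*z)*z - (3 - 24) = Z*z² - 1*(-21) = Z*z² + 21 = 21 + Z*z²)
q(-35, -33)/(-8351) = (21 - 35*(-33)²)/(-8351) = (21 - 35*1089)*(-1/8351) = (21 - 38115)*(-1/8351) = -38094*(-1/8351) = 5442/1193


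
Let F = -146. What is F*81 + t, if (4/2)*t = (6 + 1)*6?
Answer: -11805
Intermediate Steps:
t = 21 (t = ((6 + 1)*6)/2 = (7*6)/2 = (½)*42 = 21)
F*81 + t = -146*81 + 21 = -11826 + 21 = -11805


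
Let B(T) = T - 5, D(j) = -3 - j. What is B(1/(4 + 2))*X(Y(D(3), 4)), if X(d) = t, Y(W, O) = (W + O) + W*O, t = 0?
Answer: 0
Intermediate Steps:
Y(W, O) = O + W + O*W (Y(W, O) = (O + W) + O*W = O + W + O*W)
B(T) = -5 + T
X(d) = 0
B(1/(4 + 2))*X(Y(D(3), 4)) = (-5 + 1/(4 + 2))*0 = (-5 + 1/6)*0 = (-5 + ⅙)*0 = -29/6*0 = 0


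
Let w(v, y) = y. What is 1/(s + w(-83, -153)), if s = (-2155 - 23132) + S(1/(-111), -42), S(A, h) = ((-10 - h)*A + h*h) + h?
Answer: -111/2632730 ≈ -4.2162e-5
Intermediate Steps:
S(A, h) = h + h² + A*(-10 - h) (S(A, h) = (A*(-10 - h) + h²) + h = (h² + A*(-10 - h)) + h = h + h² + A*(-10 - h))
s = -2615747/111 (s = (-2155 - 23132) + (-42 + (-42)² - 10/(-111) - 1*(-42)/(-111)) = -25287 + (-42 + 1764 - 10*(-1/111) - 1*(-1/111)*(-42)) = -25287 + (-42 + 1764 + 10/111 - 14/37) = -25287 + 191110/111 = -2615747/111 ≈ -23565.)
1/(s + w(-83, -153)) = 1/(-2615747/111 - 153) = 1/(-2632730/111) = -111/2632730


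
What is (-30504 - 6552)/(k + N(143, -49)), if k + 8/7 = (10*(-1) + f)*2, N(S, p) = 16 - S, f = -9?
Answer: 259392/1163 ≈ 223.04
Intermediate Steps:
k = -274/7 (k = -8/7 + (10*(-1) - 9)*2 = -8/7 + (-10 - 9)*2 = -8/7 - 19*2 = -8/7 - 38 = -274/7 ≈ -39.143)
(-30504 - 6552)/(k + N(143, -49)) = (-30504 - 6552)/(-274/7 + (16 - 1*143)) = -37056/(-274/7 + (16 - 143)) = -37056/(-274/7 - 127) = -37056/(-1163/7) = -37056*(-7/1163) = 259392/1163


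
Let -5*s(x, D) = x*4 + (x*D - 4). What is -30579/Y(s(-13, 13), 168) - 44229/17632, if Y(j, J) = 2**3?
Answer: -67440345/17632 ≈ -3824.9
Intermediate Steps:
s(x, D) = 4/5 - 4*x/5 - D*x/5 (s(x, D) = -(x*4 + (x*D - 4))/5 = -(4*x + (D*x - 4))/5 = -(4*x + (-4 + D*x))/5 = -(-4 + 4*x + D*x)/5 = 4/5 - 4*x/5 - D*x/5)
Y(j, J) = 8
-30579/Y(s(-13, 13), 168) - 44229/17632 = -30579/8 - 44229/17632 = -67440345/17632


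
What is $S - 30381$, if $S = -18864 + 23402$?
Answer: $-25843$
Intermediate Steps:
$S = 4538$
$S - 30381 = 4538 - 30381 = -25843$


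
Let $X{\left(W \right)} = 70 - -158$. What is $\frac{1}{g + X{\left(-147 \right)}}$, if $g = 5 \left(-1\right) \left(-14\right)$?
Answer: $\frac{1}{298} \approx 0.0033557$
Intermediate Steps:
$g = 70$ ($g = \left(-5\right) \left(-14\right) = 70$)
$X{\left(W \right)} = 228$ ($X{\left(W \right)} = 70 + 158 = 228$)
$\frac{1}{g + X{\left(-147 \right)}} = \frac{1}{70 + 228} = \frac{1}{298}$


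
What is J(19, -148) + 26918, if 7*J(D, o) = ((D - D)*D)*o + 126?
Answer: 26936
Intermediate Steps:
J(D, o) = 18 (J(D, o) = (((D - D)*D)*o + 126)/7 = ((0*D)*o + 126)/7 = (0*o + 126)/7 = (0 + 126)/7 = (⅐)*126 = 18)
J(19, -148) + 26918 = 18 + 26918 = 26936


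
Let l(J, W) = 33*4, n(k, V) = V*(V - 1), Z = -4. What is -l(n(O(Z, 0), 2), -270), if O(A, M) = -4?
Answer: -132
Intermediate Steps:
n(k, V) = V*(-1 + V)
l(J, W) = 132
-l(n(O(Z, 0), 2), -270) = -1*132 = -132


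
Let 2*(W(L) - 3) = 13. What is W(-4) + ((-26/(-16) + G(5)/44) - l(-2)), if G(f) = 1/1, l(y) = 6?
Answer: 453/88 ≈ 5.1477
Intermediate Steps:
W(L) = 19/2 (W(L) = 3 + (½)*13 = 3 + 13/2 = 19/2)
G(f) = 1
W(-4) + ((-26/(-16) + G(5)/44) - l(-2)) = 19/2 + ((-26/(-16) + 1/44) - 1*6) = 19/2 + ((-26*(-1/16) + 1*(1/44)) - 6) = 19/2 + ((13/8 + 1/44) - 6) = 19/2 + (145/88 - 6) = 19/2 - 383/88 = 453/88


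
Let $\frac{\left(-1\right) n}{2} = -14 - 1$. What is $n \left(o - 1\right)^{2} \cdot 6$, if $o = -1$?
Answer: $720$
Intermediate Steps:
$n = 30$ ($n = - 2 \left(-14 - 1\right) = \left(-2\right) \left(-15\right) = 30$)
$n \left(o - 1\right)^{2} \cdot 6 = 30 \left(-1 - 1\right)^{2} \cdot 6 = 30 \left(-2\right)^{2} \cdot 6 = 30 \cdot 4 \cdot 6 = 120 \cdot 6 = 720$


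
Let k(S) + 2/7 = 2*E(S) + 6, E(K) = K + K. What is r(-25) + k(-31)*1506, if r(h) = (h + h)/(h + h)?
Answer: -1246961/7 ≈ -1.7814e+5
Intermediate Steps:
E(K) = 2*K
k(S) = 40/7 + 4*S (k(S) = -2/7 + (2*(2*S) + 6) = -2/7 + (4*S + 6) = -2/7 + (6 + 4*S) = 40/7 + 4*S)
r(h) = 1 (r(h) = (2*h)/((2*h)) = (2*h)*(1/(2*h)) = 1)
r(-25) + k(-31)*1506 = 1 + (40/7 + 4*(-31))*1506 = 1 + (40/7 - 124)*1506 = 1 - 828/7*1506 = 1 - 1246968/7 = -1246961/7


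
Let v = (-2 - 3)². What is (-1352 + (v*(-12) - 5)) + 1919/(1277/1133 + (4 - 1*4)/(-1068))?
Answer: 58238/1277 ≈ 45.605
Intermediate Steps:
v = 25 (v = (-5)² = 25)
(-1352 + (v*(-12) - 5)) + 1919/(1277/1133 + (4 - 1*4)/(-1068)) = (-1352 + (25*(-12) - 5)) + 1919/(1277/1133 + (4 - 1*4)/(-1068)) = (-1352 + (-300 - 5)) + 1919/(1277*(1/1133) + (4 - 4)*(-1/1068)) = (-1352 - 305) + 1919/(1277/1133 + 0*(-1/1068)) = -1657 + 1919/(1277/1133 + 0) = -1657 + 1919/(1277/1133) = -1657 + 1919*(1133/1277) = -1657 + 2174227/1277 = 58238/1277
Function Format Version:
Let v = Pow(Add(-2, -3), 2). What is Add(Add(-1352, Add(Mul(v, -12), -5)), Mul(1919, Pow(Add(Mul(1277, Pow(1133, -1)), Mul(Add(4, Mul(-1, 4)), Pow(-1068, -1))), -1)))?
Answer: Rational(58238, 1277) ≈ 45.605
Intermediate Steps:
v = 25 (v = Pow(-5, 2) = 25)
Add(Add(-1352, Add(Mul(v, -12), -5)), Mul(1919, Pow(Add(Mul(1277, Pow(1133, -1)), Mul(Add(4, Mul(-1, 4)), Pow(-1068, -1))), -1))) = Add(Add(-1352, Add(Mul(25, -12), -5)), Mul(1919, Pow(Add(Mul(1277, Pow(1133, -1)), Mul(Add(4, Mul(-1, 4)), Pow(-1068, -1))), -1))) = Add(Add(-1352, Add(-300, -5)), Mul(1919, Pow(Add(Mul(1277, Rational(1, 1133)), Mul(Add(4, -4), Rational(-1, 1068))), -1))) = Add(Add(-1352, -305), Mul(1919, Pow(Add(Rational(1277, 1133), Mul(0, Rational(-1, 1068))), -1))) = Add(-1657, Mul(1919, Pow(Add(Rational(1277, 1133), 0), -1))) = Add(-1657, Mul(1919, Pow(Rational(1277, 1133), -1))) = Add(-1657, Mul(1919, Rational(1133, 1277))) = Add(-1657, Rational(2174227, 1277)) = Rational(58238, 1277)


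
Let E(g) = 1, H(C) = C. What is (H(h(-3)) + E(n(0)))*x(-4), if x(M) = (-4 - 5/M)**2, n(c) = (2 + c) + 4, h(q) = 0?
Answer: 121/16 ≈ 7.5625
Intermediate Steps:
n(c) = 6 + c
(H(h(-3)) + E(n(0)))*x(-4) = (0 + 1)*((5 + 4*(-4))**2/(-4)**2) = 1*((5 - 16)**2/16) = 1*((1/16)*(-11)**2) = 1*((1/16)*121) = 1*(121/16) = 121/16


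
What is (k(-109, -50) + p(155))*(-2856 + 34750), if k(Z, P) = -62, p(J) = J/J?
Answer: -1945534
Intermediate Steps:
p(J) = 1
(k(-109, -50) + p(155))*(-2856 + 34750) = (-62 + 1)*(-2856 + 34750) = -61*31894 = -1945534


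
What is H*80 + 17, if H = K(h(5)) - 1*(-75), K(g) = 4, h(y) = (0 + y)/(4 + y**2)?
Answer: 6337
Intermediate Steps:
h(y) = y/(4 + y**2)
H = 79 (H = 4 - 1*(-75) = 4 + 75 = 79)
H*80 + 17 = 79*80 + 17 = 6320 + 17 = 6337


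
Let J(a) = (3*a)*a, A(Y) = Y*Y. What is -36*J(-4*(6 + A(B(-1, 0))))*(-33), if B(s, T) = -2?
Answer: 5702400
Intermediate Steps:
A(Y) = Y**2
J(a) = 3*a**2
-36*J(-4*(6 + A(B(-1, 0))))*(-33) = -108*(-4*(6 + (-2)**2))**2*(-33) = -108*(-4*(6 + 4))**2*(-33) = -108*(-4*10)**2*(-33) = -108*(-40)**2*(-33) = -108*1600*(-33) = -36*4800*(-33) = -172800*(-33) = 5702400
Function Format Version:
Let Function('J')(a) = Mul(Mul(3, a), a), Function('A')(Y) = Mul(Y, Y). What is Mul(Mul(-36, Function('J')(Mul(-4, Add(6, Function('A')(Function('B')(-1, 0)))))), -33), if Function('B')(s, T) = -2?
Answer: 5702400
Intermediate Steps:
Function('A')(Y) = Pow(Y, 2)
Function('J')(a) = Mul(3, Pow(a, 2))
Mul(Mul(-36, Function('J')(Mul(-4, Add(6, Function('A')(Function('B')(-1, 0)))))), -33) = Mul(Mul(-36, Mul(3, Pow(Mul(-4, Add(6, Pow(-2, 2))), 2))), -33) = Mul(Mul(-36, Mul(3, Pow(Mul(-4, Add(6, 4)), 2))), -33) = Mul(Mul(-36, Mul(3, Pow(Mul(-4, 10), 2))), -33) = Mul(Mul(-36, Mul(3, Pow(-40, 2))), -33) = Mul(Mul(-36, Mul(3, 1600)), -33) = Mul(Mul(-36, 4800), -33) = Mul(-172800, -33) = 5702400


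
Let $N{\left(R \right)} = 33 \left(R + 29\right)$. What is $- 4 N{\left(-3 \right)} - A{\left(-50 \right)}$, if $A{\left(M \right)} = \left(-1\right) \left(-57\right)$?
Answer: $-3489$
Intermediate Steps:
$A{\left(M \right)} = 57$
$N{\left(R \right)} = 957 + 33 R$ ($N{\left(R \right)} = 33 \left(29 + R\right) = 957 + 33 R$)
$- 4 N{\left(-3 \right)} - A{\left(-50 \right)} = - 4 \left(957 + 33 \left(-3\right)\right) - 57 = - 4 \left(957 - 99\right) - 57 = \left(-4\right) 858 - 57 = -3432 - 57 = -3489$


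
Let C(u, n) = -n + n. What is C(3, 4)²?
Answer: 0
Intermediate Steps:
C(u, n) = 0
C(3, 4)² = 0² = 0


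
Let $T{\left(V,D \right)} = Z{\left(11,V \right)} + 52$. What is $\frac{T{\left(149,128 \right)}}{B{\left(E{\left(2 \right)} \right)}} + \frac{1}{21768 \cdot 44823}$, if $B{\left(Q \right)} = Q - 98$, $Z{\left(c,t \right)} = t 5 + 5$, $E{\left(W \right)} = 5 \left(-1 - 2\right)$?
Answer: $- \frac{782517065215}{110254898232} \approx -7.0973$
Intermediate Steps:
$E{\left(W \right)} = -15$ ($E{\left(W \right)} = 5 \left(-3\right) = -15$)
$Z{\left(c,t \right)} = 5 + 5 t$ ($Z{\left(c,t \right)} = 5 t + 5 = 5 + 5 t$)
$T{\left(V,D \right)} = 57 + 5 V$ ($T{\left(V,D \right)} = \left(5 + 5 V\right) + 52 = 57 + 5 V$)
$B{\left(Q \right)} = -98 + Q$
$\frac{T{\left(149,128 \right)}}{B{\left(E{\left(2 \right)} \right)}} + \frac{1}{21768 \cdot 44823} = \frac{57 + 5 \cdot 149}{-98 - 15} + \frac{1}{21768 \cdot 44823} = \frac{57 + 745}{-113} + \frac{1}{21768} \cdot \frac{1}{44823} = 802 \left(- \frac{1}{113}\right) + \frac{1}{975707064} = - \frac{802}{113} + \frac{1}{975707064} = - \frac{782517065215}{110254898232}$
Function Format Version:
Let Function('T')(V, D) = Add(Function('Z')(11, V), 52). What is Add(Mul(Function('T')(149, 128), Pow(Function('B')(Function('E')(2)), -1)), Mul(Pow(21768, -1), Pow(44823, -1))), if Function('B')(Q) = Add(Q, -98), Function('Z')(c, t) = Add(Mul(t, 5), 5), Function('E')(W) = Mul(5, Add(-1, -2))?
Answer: Rational(-782517065215, 110254898232) ≈ -7.0973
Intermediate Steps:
Function('E')(W) = -15 (Function('E')(W) = Mul(5, -3) = -15)
Function('Z')(c, t) = Add(5, Mul(5, t)) (Function('Z')(c, t) = Add(Mul(5, t), 5) = Add(5, Mul(5, t)))
Function('T')(V, D) = Add(57, Mul(5, V)) (Function('T')(V, D) = Add(Add(5, Mul(5, V)), 52) = Add(57, Mul(5, V)))
Function('B')(Q) = Add(-98, Q)
Add(Mul(Function('T')(149, 128), Pow(Function('B')(Function('E')(2)), -1)), Mul(Pow(21768, -1), Pow(44823, -1))) = Add(Mul(Add(57, Mul(5, 149)), Pow(Add(-98, -15), -1)), Mul(Pow(21768, -1), Pow(44823, -1))) = Add(Mul(Add(57, 745), Pow(-113, -1)), Mul(Rational(1, 21768), Rational(1, 44823))) = Add(Mul(802, Rational(-1, 113)), Rational(1, 975707064)) = Add(Rational(-802, 113), Rational(1, 975707064)) = Rational(-782517065215, 110254898232)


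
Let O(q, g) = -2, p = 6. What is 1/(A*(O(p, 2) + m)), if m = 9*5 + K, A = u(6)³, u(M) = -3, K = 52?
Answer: -1/2565 ≈ -0.00038986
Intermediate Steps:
A = -27 (A = (-3)³ = -27)
m = 97 (m = 9*5 + 52 = 45 + 52 = 97)
1/(A*(O(p, 2) + m)) = 1/(-27*(-2 + 97)) = 1/(-27*95) = 1/(-2565) = -1/2565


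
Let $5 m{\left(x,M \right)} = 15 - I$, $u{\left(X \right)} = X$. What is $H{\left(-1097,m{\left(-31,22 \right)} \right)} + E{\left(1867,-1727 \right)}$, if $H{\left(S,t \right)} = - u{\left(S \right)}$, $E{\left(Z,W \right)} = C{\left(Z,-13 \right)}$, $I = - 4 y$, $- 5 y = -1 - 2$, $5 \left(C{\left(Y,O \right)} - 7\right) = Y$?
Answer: $\frac{7387}{5} \approx 1477.4$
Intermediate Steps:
$C{\left(Y,O \right)} = 7 + \frac{Y}{5}$
$y = \frac{3}{5}$ ($y = - \frac{-1 - 2}{5} = \left(- \frac{1}{5}\right) \left(-3\right) = \frac{3}{5} \approx 0.6$)
$I = - \frac{12}{5}$ ($I = \left(-4\right) \frac{3}{5} = - \frac{12}{5} \approx -2.4$)
$E{\left(Z,W \right)} = 7 + \frac{Z}{5}$
$m{\left(x,M \right)} = \frac{87}{25}$ ($m{\left(x,M \right)} = \frac{15 - - \frac{12}{5}}{5} = \frac{15 + \frac{12}{5}}{5} = \frac{1}{5} \cdot \frac{87}{5} = \frac{87}{25}$)
$H{\left(S,t \right)} = - S$
$H{\left(-1097,m{\left(-31,22 \right)} \right)} + E{\left(1867,-1727 \right)} = \left(-1\right) \left(-1097\right) + \left(7 + \frac{1}{5} \cdot 1867\right) = 1097 + \left(7 + \frac{1867}{5}\right) = 1097 + \frac{1902}{5} = \frac{7387}{5}$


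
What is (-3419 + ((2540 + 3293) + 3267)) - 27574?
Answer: -21893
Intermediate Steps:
(-3419 + ((2540 + 3293) + 3267)) - 27574 = (-3419 + (5833 + 3267)) - 27574 = (-3419 + 9100) - 27574 = 5681 - 27574 = -21893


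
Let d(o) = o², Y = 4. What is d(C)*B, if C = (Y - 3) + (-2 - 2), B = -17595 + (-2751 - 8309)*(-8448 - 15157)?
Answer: 2349483345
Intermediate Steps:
B = 261053705 (B = -17595 - 11060*(-23605) = -17595 + 261071300 = 261053705)
C = -3 (C = (4 - 3) + (-2 - 2) = 1 - 4 = -3)
d(C)*B = (-3)²*261053705 = 9*261053705 = 2349483345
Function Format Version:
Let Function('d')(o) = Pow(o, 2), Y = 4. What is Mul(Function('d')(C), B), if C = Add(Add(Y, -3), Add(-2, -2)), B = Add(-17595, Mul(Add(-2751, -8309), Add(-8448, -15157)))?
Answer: 2349483345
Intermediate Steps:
B = 261053705 (B = Add(-17595, Mul(-11060, -23605)) = Add(-17595, 261071300) = 261053705)
C = -3 (C = Add(Add(4, -3), Add(-2, -2)) = Add(1, -4) = -3)
Mul(Function('d')(C), B) = Mul(Pow(-3, 2), 261053705) = Mul(9, 261053705) = 2349483345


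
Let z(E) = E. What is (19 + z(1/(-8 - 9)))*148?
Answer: 47656/17 ≈ 2803.3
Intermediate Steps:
(19 + z(1/(-8 - 9)))*148 = (19 + 1/(-8 - 9))*148 = (19 + 1/(-17))*148 = (19 - 1/17)*148 = (322/17)*148 = 47656/17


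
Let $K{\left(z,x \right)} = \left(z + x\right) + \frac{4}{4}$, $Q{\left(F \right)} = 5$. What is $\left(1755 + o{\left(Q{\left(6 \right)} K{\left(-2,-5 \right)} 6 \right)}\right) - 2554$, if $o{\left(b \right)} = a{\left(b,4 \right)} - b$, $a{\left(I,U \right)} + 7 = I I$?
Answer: $31774$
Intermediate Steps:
$a{\left(I,U \right)} = -7 + I^{2}$ ($a{\left(I,U \right)} = -7 + I I = -7 + I^{2}$)
$K{\left(z,x \right)} = 1 + x + z$ ($K{\left(z,x \right)} = \left(x + z\right) + 4 \cdot \frac{1}{4} = \left(x + z\right) + 1 = 1 + x + z$)
$o{\left(b \right)} = -7 + b^{2} - b$ ($o{\left(b \right)} = \left(-7 + b^{2}\right) - b = -7 + b^{2} - b$)
$\left(1755 + o{\left(Q{\left(6 \right)} K{\left(-2,-5 \right)} 6 \right)}\right) - 2554 = \left(1755 - \left(7 - 900 \left(1 - 5 - 2\right)^{2} + 5 \left(1 - 5 - 2\right) 6\right)\right) - 2554 = \left(1755 - \left(7 - 32400 + 5 \left(-6\right) 6\right)\right) - 2554 = \left(1755 - \left(7 - 32400 - 180\right)\right) - 2554 = \left(1755 - \left(-173 - 32400\right)\right) - 2554 = \left(1755 + \left(-7 + 32400 + 180\right)\right) - 2554 = \left(1755 + 32573\right) - 2554 = 34328 - 2554 = 31774$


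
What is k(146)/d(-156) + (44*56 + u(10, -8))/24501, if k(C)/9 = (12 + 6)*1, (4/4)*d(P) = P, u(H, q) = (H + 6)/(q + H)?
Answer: -199085/212342 ≈ -0.93757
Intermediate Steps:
u(H, q) = (6 + H)/(H + q)
d(P) = P
k(C) = 162 (k(C) = 9*((12 + 6)*1) = 9*(18*1) = 9*18 = 162)
k(146)/d(-156) + (44*56 + u(10, -8))/24501 = 162/(-156) + (44*56 + (6 + 10)/(10 - 8))/24501 = 162*(-1/156) + (2464 + 16/2)*(1/24501) = -27/26 + (2464 + (½)*16)*(1/24501) = -27/26 + (2464 + 8)*(1/24501) = -27/26 + 2472*(1/24501) = -27/26 + 824/8167 = -199085/212342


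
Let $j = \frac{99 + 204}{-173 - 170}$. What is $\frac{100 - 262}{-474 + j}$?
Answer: $\frac{18522}{54295} \approx 0.34114$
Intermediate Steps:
$j = - \frac{303}{343}$ ($j = \frac{303}{-173 - 170} = \frac{303}{-343} = 303 \left(- \frac{1}{343}\right) = - \frac{303}{343} \approx -0.88338$)
$\frac{100 - 262}{-474 + j} = \frac{100 - 262}{-474 - \frac{303}{343}} = - \frac{162}{- \frac{162885}{343}} = \left(-162\right) \left(- \frac{343}{162885}\right) = \frac{18522}{54295}$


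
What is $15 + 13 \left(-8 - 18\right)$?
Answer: $-323$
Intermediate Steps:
$15 + 13 \left(-8 - 18\right) = 15 + 13 \left(-26\right) = 15 - 338 = -323$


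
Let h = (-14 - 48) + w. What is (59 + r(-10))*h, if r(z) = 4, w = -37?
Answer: -6237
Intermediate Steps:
h = -99 (h = (-14 - 48) - 37 = -62 - 37 = -99)
(59 + r(-10))*h = (59 + 4)*(-99) = 63*(-99) = -6237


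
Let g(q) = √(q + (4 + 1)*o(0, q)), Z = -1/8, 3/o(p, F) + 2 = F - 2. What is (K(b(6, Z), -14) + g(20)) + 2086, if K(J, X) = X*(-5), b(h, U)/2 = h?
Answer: 2156 + √335/4 ≈ 2160.6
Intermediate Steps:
o(p, F) = 3/(-4 + F) (o(p, F) = 3/(-2 + (F - 2)) = 3/(-2 + (-2 + F)) = 3/(-4 + F))
Z = -⅛ (Z = -1*⅛ = -⅛ ≈ -0.12500)
b(h, U) = 2*h
K(J, X) = -5*X
g(q) = √(q + 15/(-4 + q)) (g(q) = √(q + (4 + 1)*(3/(-4 + q))) = √(q + 5*(3/(-4 + q))) = √(q + 15/(-4 + q)))
(K(b(6, Z), -14) + g(20)) + 2086 = (-5*(-14) + √((15 + 20*(-4 + 20))/(-4 + 20))) + 2086 = (70 + √((15 + 20*16)/16)) + 2086 = (70 + √((15 + 320)/16)) + 2086 = (70 + √((1/16)*335)) + 2086 = (70 + √(335/16)) + 2086 = (70 + √335/4) + 2086 = 2156 + √335/4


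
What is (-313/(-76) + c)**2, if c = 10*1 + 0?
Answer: 1151329/5776 ≈ 199.33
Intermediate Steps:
c = 10 (c = 10 + 0 = 10)
(-313/(-76) + c)**2 = (-313/(-76) + 10)**2 = (-313*(-1/76) + 10)**2 = (313/76 + 10)**2 = (1073/76)**2 = 1151329/5776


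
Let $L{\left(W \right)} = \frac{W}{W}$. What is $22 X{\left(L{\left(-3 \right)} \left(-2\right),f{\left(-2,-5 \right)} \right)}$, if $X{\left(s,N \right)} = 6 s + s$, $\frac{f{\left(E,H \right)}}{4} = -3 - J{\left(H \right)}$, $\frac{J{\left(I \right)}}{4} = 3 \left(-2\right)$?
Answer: $-308$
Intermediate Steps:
$J{\left(I \right)} = -24$ ($J{\left(I \right)} = 4 \cdot 3 \left(-2\right) = 4 \left(-6\right) = -24$)
$f{\left(E,H \right)} = 84$ ($f{\left(E,H \right)} = 4 \left(-3 - -24\right) = 4 \left(-3 + 24\right) = 4 \cdot 21 = 84$)
$L{\left(W \right)} = 1$
$X{\left(s,N \right)} = 7 s$
$22 X{\left(L{\left(-3 \right)} \left(-2\right),f{\left(-2,-5 \right)} \right)} = 22 \cdot 7 \cdot 1 \left(-2\right) = 22 \cdot 7 \left(-2\right) = 22 \left(-14\right) = -308$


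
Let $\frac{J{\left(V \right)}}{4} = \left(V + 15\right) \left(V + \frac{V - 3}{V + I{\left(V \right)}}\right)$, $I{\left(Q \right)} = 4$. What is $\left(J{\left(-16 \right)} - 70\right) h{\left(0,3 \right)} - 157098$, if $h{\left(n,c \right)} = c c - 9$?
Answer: $-157098$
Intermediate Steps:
$h{\left(n,c \right)} = -9 + c^{2}$ ($h{\left(n,c \right)} = c^{2} - 9 = -9 + c^{2}$)
$J{\left(V \right)} = 4 \left(15 + V\right) \left(V + \frac{-3 + V}{4 + V}\right)$ ($J{\left(V \right)} = 4 \left(V + 15\right) \left(V + \frac{V - 3}{V + 4}\right) = 4 \left(15 + V\right) \left(V + \frac{-3 + V}{4 + V}\right)$)
$\left(J{\left(-16 \right)} - 70\right) h{\left(0,3 \right)} - 157098 = \left(\frac{4 \left(-45 + \left(-16\right)^{3} + 20 \left(-16\right)^{2} + 72 \left(-16\right)\right)}{4 - 16} - 70\right) \left(-9 + 3^{2}\right) - 157098 = \left(\frac{4 \left(-45 - 4096 + 20 \cdot 256 - 1152\right)}{-12} - 70\right) \left(-9 + 9\right) - 157098 = \left(4 \left(- \frac{1}{12}\right) \left(-45 - 4096 + 5120 - 1152\right) - 70\right) 0 - 157098 = \left(4 \left(- \frac{1}{12}\right) \left(-173\right) - 70\right) 0 - 157098 = \left(\frac{173}{3} - 70\right) 0 - 157098 = \left(- \frac{37}{3}\right) 0 - 157098 = 0 - 157098 = -157098$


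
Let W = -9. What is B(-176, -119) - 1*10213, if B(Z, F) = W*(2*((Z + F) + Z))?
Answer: -1735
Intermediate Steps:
B(Z, F) = -36*Z - 18*F (B(Z, F) = -18*((Z + F) + Z) = -18*((F + Z) + Z) = -18*(F + 2*Z) = -9*(2*F + 4*Z) = -36*Z - 18*F)
B(-176, -119) - 1*10213 = (-36*(-176) - 18*(-119)) - 1*10213 = (6336 + 2142) - 10213 = 8478 - 10213 = -1735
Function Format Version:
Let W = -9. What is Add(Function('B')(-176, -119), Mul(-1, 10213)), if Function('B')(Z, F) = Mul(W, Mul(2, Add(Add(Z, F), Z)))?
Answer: -1735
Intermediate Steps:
Function('B')(Z, F) = Add(Mul(-36, Z), Mul(-18, F)) (Function('B')(Z, F) = Mul(-9, Mul(2, Add(Add(Z, F), Z))) = Mul(-9, Mul(2, Add(Add(F, Z), Z))) = Mul(-9, Mul(2, Add(F, Mul(2, Z)))) = Mul(-9, Add(Mul(2, F), Mul(4, Z))) = Add(Mul(-36, Z), Mul(-18, F)))
Add(Function('B')(-176, -119), Mul(-1, 10213)) = Add(Add(Mul(-36, -176), Mul(-18, -119)), Mul(-1, 10213)) = Add(Add(6336, 2142), -10213) = Add(8478, -10213) = -1735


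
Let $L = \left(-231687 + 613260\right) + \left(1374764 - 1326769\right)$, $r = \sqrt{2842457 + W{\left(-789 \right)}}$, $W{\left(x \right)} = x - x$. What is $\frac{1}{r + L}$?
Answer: $\frac{429568}{184525824167} - \frac{\sqrt{2842457}}{184525824167} \approx 2.3188 \cdot 10^{-6}$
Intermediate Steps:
$W{\left(x \right)} = 0$
$r = \sqrt{2842457}$ ($r = \sqrt{2842457 + 0} = \sqrt{2842457} \approx 1686.0$)
$L = 429568$ ($L = 381573 + \left(1374764 - 1326769\right) = 381573 + 47995 = 429568$)
$\frac{1}{r + L} = \frac{1}{\sqrt{2842457} + 429568} = \frac{1}{429568 + \sqrt{2842457}}$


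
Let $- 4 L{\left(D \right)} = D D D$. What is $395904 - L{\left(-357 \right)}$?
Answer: $- \frac{43915677}{4} \approx -1.0979 \cdot 10^{7}$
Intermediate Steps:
$L{\left(D \right)} = - \frac{D^{3}}{4}$ ($L{\left(D \right)} = - \frac{D D D}{4} = - \frac{D^{2} D}{4} = - \frac{D^{3}}{4}$)
$395904 - L{\left(-357 \right)} = 395904 - - \frac{\left(-357\right)^{3}}{4} = 395904 - \left(- \frac{1}{4}\right) \left(-45499293\right) = 395904 - \frac{45499293}{4} = - \frac{43915677}{4}$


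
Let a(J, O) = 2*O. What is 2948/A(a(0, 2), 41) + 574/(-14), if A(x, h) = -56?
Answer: -1311/14 ≈ -93.643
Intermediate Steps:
2948/A(a(0, 2), 41) + 574/(-14) = 2948/(-56) + 574/(-14) = 2948*(-1/56) + 574*(-1/14) = -737/14 - 41 = -1311/14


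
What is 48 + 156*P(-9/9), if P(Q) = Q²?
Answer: 204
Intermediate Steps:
48 + 156*P(-9/9) = 48 + 156*(-9/9)² = 48 + 156*(-9*⅑)² = 48 + 156*(-1)² = 48 + 156*1 = 48 + 156 = 204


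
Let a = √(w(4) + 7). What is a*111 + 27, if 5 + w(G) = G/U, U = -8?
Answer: 27 + 111*√6/2 ≈ 162.95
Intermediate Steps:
w(G) = -5 - G/8 (w(G) = -5 + G/(-8) = -5 + G*(-⅛) = -5 - G/8)
a = √6/2 (a = √((-5 - ⅛*4) + 7) = √((-5 - ½) + 7) = √(-11/2 + 7) = √(3/2) = √6/2 ≈ 1.2247)
a*111 + 27 = (√6/2)*111 + 27 = 111*√6/2 + 27 = 27 + 111*√6/2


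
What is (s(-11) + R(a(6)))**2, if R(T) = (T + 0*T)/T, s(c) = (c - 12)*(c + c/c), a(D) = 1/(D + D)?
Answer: 53361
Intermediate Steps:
a(D) = 1/(2*D)
s(c) = (1 + c)*(-12 + c) (s(c) = (-12 + c)*(c + 1) = (-12 + c)*(1 + c) = (1 + c)*(-12 + c))
R(T) = 1 (R(T) = (T + 0)/T = T/T = 1)
(s(-11) + R(a(6)))**2 = ((-12 + (-11)**2 - 11*(-11)) + 1)**2 = ((-12 + 121 + 121) + 1)**2 = (230 + 1)**2 = 231**2 = 53361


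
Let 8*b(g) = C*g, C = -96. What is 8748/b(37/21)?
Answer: -15309/37 ≈ -413.76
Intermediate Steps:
b(g) = -12*g (b(g) = (-96*g)/8 = -12*g)
8748/b(37/21) = 8748/((-444/21)) = 8748/((-12*37/21)) = 8748/(-148/7) = 8748*(-7/148) = -15309/37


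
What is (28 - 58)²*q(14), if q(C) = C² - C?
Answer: 163800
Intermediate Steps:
(28 - 58)²*q(14) = (28 - 58)²*(14*(-1 + 14)) = (-30)²*(14*13) = 900*182 = 163800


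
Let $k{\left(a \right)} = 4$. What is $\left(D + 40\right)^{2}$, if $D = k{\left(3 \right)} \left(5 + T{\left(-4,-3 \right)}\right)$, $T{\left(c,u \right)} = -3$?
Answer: $2304$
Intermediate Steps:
$D = 8$ ($D = 4 \left(5 - 3\right) = 4 \cdot 2 = 8$)
$\left(D + 40\right)^{2} = \left(8 + 40\right)^{2} = 48^{2} = 2304$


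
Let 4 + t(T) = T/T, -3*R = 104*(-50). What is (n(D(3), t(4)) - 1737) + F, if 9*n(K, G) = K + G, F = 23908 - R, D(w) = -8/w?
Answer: 551800/27 ≈ 20437.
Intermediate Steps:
R = 5200/3 (R = -104*(-50)/3 = -⅓*(-5200) = 5200/3 ≈ 1733.3)
t(T) = -3 (t(T) = -4 + T/T = -4 + 1 = -3)
F = 66524/3 (F = 23908 - 1*5200/3 = 23908 - 5200/3 = 66524/3 ≈ 22175.)
n(K, G) = G/9 + K/9 (n(K, G) = (K + G)/9 = (G + K)/9 = G/9 + K/9)
(n(D(3), t(4)) - 1737) + F = (((⅑)*(-3) + (-8/3)/9) - 1737) + 66524/3 = ((-⅓ + (-8*⅓)/9) - 1737) + 66524/3 = ((-⅓ + (⅑)*(-8/3)) - 1737) + 66524/3 = ((-⅓ - 8/27) - 1737) + 66524/3 = (-17/27 - 1737) + 66524/3 = -46916/27 + 66524/3 = 551800/27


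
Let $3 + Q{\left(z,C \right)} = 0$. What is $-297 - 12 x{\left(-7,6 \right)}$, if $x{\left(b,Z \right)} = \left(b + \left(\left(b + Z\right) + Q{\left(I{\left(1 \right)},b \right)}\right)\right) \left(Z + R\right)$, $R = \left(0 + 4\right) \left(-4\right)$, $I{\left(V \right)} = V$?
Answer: $-1617$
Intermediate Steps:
$Q{\left(z,C \right)} = -3$ ($Q{\left(z,C \right)} = -3 + 0 = -3$)
$R = -16$ ($R = 4 \left(-4\right) = -16$)
$x{\left(b,Z \right)} = \left(-16 + Z\right) \left(-3 + Z + 2 b\right)$ ($x{\left(b,Z \right)} = \left(b - \left(3 - Z - b\right)\right) \left(Z - 16\right) = \left(b - \left(3 - Z - b\right)\right) \left(-16 + Z\right) = \left(b + \left(-3 + Z + b\right)\right) \left(-16 + Z\right) = \left(-3 + Z + 2 b\right) \left(-16 + Z\right) = \left(-16 + Z\right) \left(-3 + Z + 2 b\right)$)
$-297 - 12 x{\left(-7,6 \right)} = -297 - 12 \left(48 + 6^{2} - -224 - 114 + 2 \cdot 6 \left(-7\right)\right) = -297 - 12 \left(48 + 36 + 224 - 114 - 84\right) = -297 - 1320 = -1617$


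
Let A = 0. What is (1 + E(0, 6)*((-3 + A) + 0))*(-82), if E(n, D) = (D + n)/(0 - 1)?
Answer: -1558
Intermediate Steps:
E(n, D) = -D - n (E(n, D) = (D + n)/(-1) = (D + n)*(-1) = -D - n)
(1 + E(0, 6)*((-3 + A) + 0))*(-82) = (1 + (-1*6 - 1*0)*((-3 + 0) + 0))*(-82) = (1 + (-6 + 0)*(-3 + 0))*(-82) = (1 - 6*(-3))*(-82) = (1 + 18)*(-82) = 19*(-82) = -1558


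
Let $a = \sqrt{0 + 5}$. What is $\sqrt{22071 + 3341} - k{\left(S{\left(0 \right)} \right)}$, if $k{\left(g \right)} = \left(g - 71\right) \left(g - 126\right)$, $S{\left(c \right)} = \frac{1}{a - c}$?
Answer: $- \frac{44731}{5} + 2 \sqrt{6353} + \frac{197 \sqrt{5}}{5} \approx -8698.7$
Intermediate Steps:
$a = \sqrt{5} \approx 2.2361$
$S{\left(c \right)} = \frac{1}{\sqrt{5} - c}$
$k{\left(g \right)} = \left(-126 + g\right) \left(-71 + g\right)$ ($k{\left(g \right)} = \left(-71 + g\right) \left(-126 + g\right) = \left(-126 + g\right) \left(-71 + g\right)$)
$\sqrt{22071 + 3341} - k{\left(S{\left(0 \right)} \right)} = \sqrt{22071 + 3341} - \left(8946 + \left(- \frac{1}{0 - \sqrt{5}}\right)^{2} - 197 \left(- \frac{1}{0 - \sqrt{5}}\right)\right) = \sqrt{25412} - \left(8946 + \left(- \frac{1}{\left(-1\right) \sqrt{5}}\right)^{2} - 197 \left(- \frac{1}{\left(-1\right) \sqrt{5}}\right)\right) = 2 \sqrt{6353} - \left(8946 + \left(- \frac{\left(-1\right) \sqrt{5}}{5}\right)^{2} - 197 \left(- \frac{\left(-1\right) \sqrt{5}}{5}\right)\right) = 2 \sqrt{6353} - \left(8946 + \left(\frac{\sqrt{5}}{5}\right)^{2} - 197 \frac{\sqrt{5}}{5}\right) = 2 \sqrt{6353} - \left(8946 + \frac{1}{5} - \frac{197 \sqrt{5}}{5}\right) = 2 \sqrt{6353} - \left(\frac{44731}{5} - \frac{197 \sqrt{5}}{5}\right) = - \frac{44731}{5} + 2 \sqrt{6353} + \frac{197 \sqrt{5}}{5}$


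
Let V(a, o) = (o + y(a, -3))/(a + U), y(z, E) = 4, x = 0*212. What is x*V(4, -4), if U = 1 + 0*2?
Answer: 0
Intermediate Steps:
x = 0
U = 1 (U = 1 + 0 = 1)
V(a, o) = (4 + o)/(1 + a) (V(a, o) = (o + 4)/(a + 1) = (4 + o)/(1 + a))
x*V(4, -4) = 0*((4 - 4)/(1 + 4)) = 0*(0/5) = 0*((⅕)*0) = 0*0 = 0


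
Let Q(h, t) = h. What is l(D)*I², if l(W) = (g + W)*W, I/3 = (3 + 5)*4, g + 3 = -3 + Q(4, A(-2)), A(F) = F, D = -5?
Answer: 322560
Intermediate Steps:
g = -2 (g = -3 + (-3 + 4) = -3 + 1 = -2)
I = 96 (I = 3*((3 + 5)*4) = 3*(8*4) = 3*32 = 96)
l(W) = W*(-2 + W) (l(W) = (-2 + W)*W = W*(-2 + W))
l(D)*I² = -5*(-2 - 5)*96² = -5*(-7)*9216 = 35*9216 = 322560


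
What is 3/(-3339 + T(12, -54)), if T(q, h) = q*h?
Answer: -1/1329 ≈ -0.00075245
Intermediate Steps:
T(q, h) = h*q
3/(-3339 + T(12, -54)) = 3/(-3339 - 54*12) = 3/(-3339 - 648) = 3/(-3987) = 3*(-1/3987) = -1/1329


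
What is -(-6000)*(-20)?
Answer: -120000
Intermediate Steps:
-(-6000)*(-20) = -300*400 = -120000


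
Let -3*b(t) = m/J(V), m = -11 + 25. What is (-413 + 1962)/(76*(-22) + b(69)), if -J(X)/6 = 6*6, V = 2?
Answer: -501876/541721 ≈ -0.92645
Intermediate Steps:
J(X) = -216 (J(X) = -36*6 = -6*36 = -216)
m = 14
b(t) = 7/324 (b(t) = -14/(3*(-216)) = -14*(-1)/(3*216) = -⅓*(-7/108) = 7/324)
(-413 + 1962)/(76*(-22) + b(69)) = (-413 + 1962)/(76*(-22) + 7/324) = 1549/(-1672 + 7/324) = 1549/(-541721/324) = 1549*(-324/541721) = -501876/541721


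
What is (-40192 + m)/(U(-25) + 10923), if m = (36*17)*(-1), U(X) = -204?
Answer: -40804/10719 ≈ -3.8067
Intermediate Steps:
m = -612 (m = 612*(-1) = -612)
(-40192 + m)/(U(-25) + 10923) = (-40192 - 612)/(-204 + 10923) = -40804/10719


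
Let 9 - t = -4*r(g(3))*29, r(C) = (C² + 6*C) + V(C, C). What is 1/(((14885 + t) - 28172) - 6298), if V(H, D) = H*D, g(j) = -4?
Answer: -1/18648 ≈ -5.3625e-5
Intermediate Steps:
V(H, D) = D*H
r(C) = 2*C² + 6*C (r(C) = (C² + 6*C) + C*C = (C² + 6*C) + C² = 2*C² + 6*C)
t = 937 (t = 9 - (-8*(-4)*(3 - 4))*29 = 9 - (-8*(-4)*(-1))*29 = 9 - (-4*8)*29 = 9 - (-32)*29 = 9 - 1*(-928) = 9 + 928 = 937)
1/(((14885 + t) - 28172) - 6298) = 1/(((14885 + 937) - 28172) - 6298) = 1/((15822 - 28172) - 6298) = 1/(-12350 - 6298) = 1/(-18648) = -1/18648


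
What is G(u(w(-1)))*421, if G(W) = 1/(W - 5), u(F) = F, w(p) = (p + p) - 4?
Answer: -421/11 ≈ -38.273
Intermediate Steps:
w(p) = -4 + 2*p (w(p) = 2*p - 4 = -4 + 2*p)
G(W) = 1/(-5 + W)
G(u(w(-1)))*421 = 421/(-5 + (-4 + 2*(-1))) = 421/(-5 + (-4 - 2)) = 421/(-5 - 6) = 421/(-11) = -1/11*421 = -421/11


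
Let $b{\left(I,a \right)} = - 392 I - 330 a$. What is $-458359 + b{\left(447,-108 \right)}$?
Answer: $-597943$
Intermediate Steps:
$-458359 + b{\left(447,-108 \right)} = -458359 - 139584 = -597943$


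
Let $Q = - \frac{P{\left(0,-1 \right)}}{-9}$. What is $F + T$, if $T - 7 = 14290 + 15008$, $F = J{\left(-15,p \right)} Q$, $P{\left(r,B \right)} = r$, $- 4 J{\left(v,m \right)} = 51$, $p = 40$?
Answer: $29305$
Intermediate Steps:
$J{\left(v,m \right)} = - \frac{51}{4}$ ($J{\left(v,m \right)} = \left(- \frac{1}{4}\right) 51 = - \frac{51}{4}$)
$Q = 0$ ($Q = - \frac{0}{-9} = - \frac{0 \left(-1\right)}{9} = \left(-1\right) 0 = 0$)
$F = 0$ ($F = \left(- \frac{51}{4}\right) 0 = 0$)
$T = 29305$ ($T = 7 + \left(14290 + 15008\right) = 7 + 29298 = 29305$)
$F + T = 0 + 29305 = 29305$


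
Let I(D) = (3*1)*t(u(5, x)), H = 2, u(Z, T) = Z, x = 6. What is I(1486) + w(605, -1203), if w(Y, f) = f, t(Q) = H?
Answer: -1197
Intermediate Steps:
t(Q) = 2
I(D) = 6 (I(D) = (3*1)*2 = 3*2 = 6)
I(1486) + w(605, -1203) = 6 - 1203 = -1197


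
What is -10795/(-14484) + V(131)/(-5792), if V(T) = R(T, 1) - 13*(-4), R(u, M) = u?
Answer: 880501/1233696 ≈ 0.71371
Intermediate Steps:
V(T) = 52 + T (V(T) = T - 13*(-4) = T - 1*(-52) = T + 52 = 52 + T)
-10795/(-14484) + V(131)/(-5792) = -10795/(-14484) + (52 + 131)/(-5792) = -10795*(-1/14484) + 183*(-1/5792) = 635/852 - 183/5792 = 880501/1233696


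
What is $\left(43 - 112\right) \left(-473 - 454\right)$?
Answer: $63963$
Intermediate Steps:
$\left(43 - 112\right) \left(-473 - 454\right) = \left(-69\right) \left(-927\right) = 63963$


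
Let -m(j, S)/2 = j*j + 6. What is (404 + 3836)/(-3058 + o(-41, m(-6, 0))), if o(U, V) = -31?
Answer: -4240/3089 ≈ -1.3726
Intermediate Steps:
m(j, S) = -12 - 2*j² (m(j, S) = -2*(j*j + 6) = -2*(j² + 6) = -2*(6 + j²) = -12 - 2*j²)
(404 + 3836)/(-3058 + o(-41, m(-6, 0))) = (404 + 3836)/(-3058 - 31) = 4240/(-3089) = 4240*(-1/3089) = -4240/3089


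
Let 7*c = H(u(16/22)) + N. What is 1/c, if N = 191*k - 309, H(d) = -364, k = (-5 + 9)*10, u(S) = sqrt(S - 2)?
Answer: 7/6967 ≈ 0.0010047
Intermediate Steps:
u(S) = sqrt(-2 + S)
k = 40 (k = 4*10 = 40)
N = 7331 (N = 191*40 - 309 = 7640 - 309 = 7331)
c = 6967/7 (c = (-364 + 7331)/7 = (1/7)*6967 = 6967/7 ≈ 995.29)
1/c = 1/(6967/7) = 7/6967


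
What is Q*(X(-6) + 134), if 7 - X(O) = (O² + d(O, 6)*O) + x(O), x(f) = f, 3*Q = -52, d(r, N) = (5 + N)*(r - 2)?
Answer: 7228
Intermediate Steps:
d(r, N) = (-2 + r)*(5 + N) (d(r, N) = (5 + N)*(-2 + r) = (-2 + r)*(5 + N))
Q = -52/3 (Q = (⅓)*(-52) = -52/3 ≈ -17.333)
X(O) = 7 - O - O² - O*(-22 + 11*O) (X(O) = 7 - ((O² + (-10 - 2*6 + 5*O + 6*O)*O) + O) = 7 - ((O² + (-10 - 12 + 5*O + 6*O)*O) + O) = 7 - ((O² + (-22 + 11*O)*O) + O) = 7 - ((O² + O*(-22 + 11*O)) + O) = 7 - (O + O² + O*(-22 + 11*O)) = 7 + (-O - O² - O*(-22 + 11*O)) = 7 - O - O² - O*(-22 + 11*O))
Q*(X(-6) + 134) = -52*((7 - 12*(-6)² + 21*(-6)) + 134)/3 = -52*((7 - 12*36 - 126) + 134)/3 = -52*((7 - 432 - 126) + 134)/3 = -52*(-551 + 134)/3 = -52/3*(-417) = 7228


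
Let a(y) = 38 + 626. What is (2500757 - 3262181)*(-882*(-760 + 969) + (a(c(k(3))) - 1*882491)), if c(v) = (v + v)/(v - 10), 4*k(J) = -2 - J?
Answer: 811803618960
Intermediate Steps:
k(J) = -½ - J/4 (k(J) = (-2 - J)/4 = -½ - J/4)
c(v) = 2*v/(-10 + v) (c(v) = (2*v)/(-10 + v) = 2*v/(-10 + v))
a(y) = 664
(2500757 - 3262181)*(-882*(-760 + 969) + (a(c(k(3))) - 1*882491)) = (2500757 - 3262181)*(-882*(-760 + 969) + (664 - 1*882491)) = -761424*(-882*209 + (664 - 882491)) = -761424*(-184338 - 881827) = -761424*(-1066165) = 811803618960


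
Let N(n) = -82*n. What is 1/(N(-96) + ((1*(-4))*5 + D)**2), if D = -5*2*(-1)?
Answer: 1/7972 ≈ 0.00012544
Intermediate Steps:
D = 10 (D = -10*(-1) = 10)
1/(N(-96) + ((1*(-4))*5 + D)**2) = 1/(-82*(-96) + ((1*(-4))*5 + 10)**2) = 1/(7872 + (-4*5 + 10)**2) = 1/(7872 + (-20 + 10)**2) = 1/(7872 + (-10)**2) = 1/(7872 + 100) = 1/7972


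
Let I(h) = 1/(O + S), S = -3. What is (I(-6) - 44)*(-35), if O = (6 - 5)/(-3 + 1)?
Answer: 1550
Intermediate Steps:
O = -½ (O = 1/(-2) = 1*(-½) = -½ ≈ -0.50000)
I(h) = -2/7 (I(h) = 1/(-½ - 3) = 1/(-7/2) = -2/7)
(I(-6) - 44)*(-35) = (-2/7 - 44)*(-35) = -310/7*(-35) = 1550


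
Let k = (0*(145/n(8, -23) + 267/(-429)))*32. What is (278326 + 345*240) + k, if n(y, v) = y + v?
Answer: 361126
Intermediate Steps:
n(y, v) = v + y
k = 0 (k = (0*(145/(-23 + 8) + 267/(-429)))*32 = (0*(145/(-15) + 267*(-1/429)))*32 = (0*(145*(-1/15) - 89/143))*32 = (0*(-29/3 - 89/143))*32 = (0*(-4414/429))*32 = 0*32 = 0)
(278326 + 345*240) + k = (278326 + 345*240) + 0 = (278326 + 82800) + 0 = 361126 + 0 = 361126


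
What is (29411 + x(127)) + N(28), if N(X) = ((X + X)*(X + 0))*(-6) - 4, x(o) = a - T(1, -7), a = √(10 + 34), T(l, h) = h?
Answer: 20006 + 2*√11 ≈ 20013.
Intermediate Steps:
a = 2*√11 (a = √44 = 2*√11 ≈ 6.6332)
x(o) = 7 + 2*√11 (x(o) = 2*√11 - 1*(-7) = 2*√11 + 7 = 7 + 2*√11)
N(X) = -4 - 12*X² (N(X) = ((2*X)*X)*(-6) - 4 = (2*X²)*(-6) - 4 = -12*X² - 4 = -4 - 12*X²)
(29411 + x(127)) + N(28) = (29411 + (7 + 2*√11)) + (-4 - 12*28²) = (29418 + 2*√11) + (-4 - 12*784) = (29418 + 2*√11) + (-4 - 9408) = (29418 + 2*√11) - 9412 = 20006 + 2*√11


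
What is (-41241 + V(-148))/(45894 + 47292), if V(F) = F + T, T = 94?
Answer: -13765/31062 ≈ -0.44315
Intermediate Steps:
V(F) = 94 + F (V(F) = F + 94 = 94 + F)
(-41241 + V(-148))/(45894 + 47292) = (-41241 + (94 - 148))/(45894 + 47292) = (-41241 - 54)/93186 = -41295*1/93186 = -13765/31062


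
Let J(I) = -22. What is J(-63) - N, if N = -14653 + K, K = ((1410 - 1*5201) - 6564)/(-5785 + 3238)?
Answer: 37254802/2547 ≈ 14627.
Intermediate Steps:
K = 10355/2547 (K = ((1410 - 5201) - 6564)/(-2547) = (-3791 - 6564)*(-1/2547) = -10355*(-1/2547) = 10355/2547 ≈ 4.0656)
N = -37310836/2547 (N = -14653 + 10355/2547 = -37310836/2547 ≈ -14649.)
J(-63) - N = -22 - 1*(-37310836/2547) = -22 + 37310836/2547 = 37254802/2547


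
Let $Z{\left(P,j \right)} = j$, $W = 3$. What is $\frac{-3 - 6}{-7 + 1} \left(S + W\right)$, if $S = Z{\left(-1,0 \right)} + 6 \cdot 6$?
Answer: $\frac{117}{2} \approx 58.5$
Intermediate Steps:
$S = 36$ ($S = 0 + 6 \cdot 6 = 0 + 36 = 36$)
$\frac{-3 - 6}{-7 + 1} \left(S + W\right) = \frac{-3 - 6}{-7 + 1} \left(36 + 3\right) = - \frac{9}{-6} \cdot 39 = \left(-9\right) \left(- \frac{1}{6}\right) 39 = \frac{3}{2} \cdot 39 = \frac{117}{2}$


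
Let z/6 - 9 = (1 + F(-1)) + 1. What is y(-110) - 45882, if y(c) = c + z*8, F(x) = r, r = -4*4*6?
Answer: -50072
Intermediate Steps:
r = -96 (r = -16*6 = -96)
F(x) = -96
z = -510 (z = 54 + 6*((1 - 96) + 1) = 54 + 6*(-95 + 1) = 54 + 6*(-94) = 54 - 564 = -510)
y(c) = -4080 + c (y(c) = c - 510*8 = c - 4080 = -4080 + c)
y(-110) - 45882 = (-4080 - 110) - 45882 = -4190 - 45882 = -50072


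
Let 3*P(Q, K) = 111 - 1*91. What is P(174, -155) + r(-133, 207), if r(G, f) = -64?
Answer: -172/3 ≈ -57.333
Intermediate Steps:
P(Q, K) = 20/3 (P(Q, K) = (111 - 1*91)/3 = (111 - 91)/3 = (⅓)*20 = 20/3)
P(174, -155) + r(-133, 207) = 20/3 - 64 = -172/3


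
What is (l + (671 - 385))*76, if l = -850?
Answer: -42864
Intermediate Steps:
(l + (671 - 385))*76 = (-850 + (671 - 385))*76 = (-850 + 286)*76 = -564*76 = -42864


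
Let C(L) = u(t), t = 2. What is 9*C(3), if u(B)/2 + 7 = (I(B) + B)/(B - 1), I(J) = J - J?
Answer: -90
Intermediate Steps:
I(J) = 0
u(B) = -14 + 2*B/(-1 + B) (u(B) = -14 + 2*((0 + B)/(B - 1)) = -14 + 2*(B/(-1 + B)) = -14 + 2*B/(-1 + B))
C(L) = -10 (C(L) = 2*(7 - 6*2)/(-1 + 2) = 2*(7 - 12)/1 = 2*1*(-5) = -10)
9*C(3) = 9*(-10) = -90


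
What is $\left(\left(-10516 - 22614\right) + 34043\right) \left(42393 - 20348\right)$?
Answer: $20127085$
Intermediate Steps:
$\left(\left(-10516 - 22614\right) + 34043\right) \left(42393 - 20348\right) = \left(\left(-10516 - 22614\right) + 34043\right) 22045 = \left(-33130 + 34043\right) 22045 = 913 \cdot 22045 = 20127085$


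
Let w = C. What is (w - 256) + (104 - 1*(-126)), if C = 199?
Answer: 173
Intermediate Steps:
w = 199
(w - 256) + (104 - 1*(-126)) = (199 - 256) + (104 - 1*(-126)) = -57 + (104 + 126) = -57 + 230 = 173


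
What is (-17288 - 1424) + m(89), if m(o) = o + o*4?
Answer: -18267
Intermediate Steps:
m(o) = 5*o (m(o) = o + 4*o = 5*o)
(-17288 - 1424) + m(89) = (-17288 - 1424) + 5*89 = -18712 + 445 = -18267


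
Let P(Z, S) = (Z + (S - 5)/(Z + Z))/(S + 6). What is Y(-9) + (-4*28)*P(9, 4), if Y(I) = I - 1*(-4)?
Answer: -4733/45 ≈ -105.18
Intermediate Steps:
P(Z, S) = (Z + (-5 + S)/(2*Z))/(6 + S) (P(Z, S) = (Z + (-5 + S)/((2*Z)))/(6 + S) = (Z + (-5 + S)*(1/(2*Z)))/(6 + S) = (Z + (-5 + S)/(2*Z))/(6 + S))
Y(I) = 4 + I (Y(I) = I + 4 = 4 + I)
Y(-9) + (-4*28)*P(9, 4) = (4 - 9) + (-4*28)*((½)*(-5 + 4 + 2*9²)/(9*(6 + 4))) = -5 - 56*(-5 + 4 + 2*81)/(9*10) = -5 - 56*(-5 + 4 + 162)/(9*10) = -5 - 56*161/(9*10) = -5 - 112*161/180 = -5 - 4508/45 = -4733/45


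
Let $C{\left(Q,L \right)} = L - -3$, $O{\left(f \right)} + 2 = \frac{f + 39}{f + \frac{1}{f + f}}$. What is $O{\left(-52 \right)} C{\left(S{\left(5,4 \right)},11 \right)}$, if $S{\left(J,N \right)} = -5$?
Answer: $- \frac{132524}{5409} \approx -24.501$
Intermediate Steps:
$O{\left(f \right)} = -2 + \frac{39 + f}{f + \frac{1}{2 f}}$ ($O{\left(f \right)} = -2 + \frac{f + 39}{f + \frac{1}{f + f}} = -2 + \frac{39 + f}{f + \frac{1}{2 f}}$)
$C{\left(Q,L \right)} = 3 + L$ ($C{\left(Q,L \right)} = L + 3 = 3 + L$)
$O{\left(-52 \right)} C{\left(S{\left(5,4 \right)},11 \right)} = \frac{2 \left(-1 - \left(-52\right)^{2} + 39 \left(-52\right)\right)}{1 + 2 \left(-52\right)^{2}} \left(3 + 11\right) = \frac{2 \left(-1 - 2704 - 2028\right)}{1 + 2 \cdot 2704} \cdot 14 = \frac{2 \left(-1 - 2704 - 2028\right)}{1 + 5408} \cdot 14 = 2 \cdot \frac{1}{5409} \left(-4733\right) 14 = \left(- \frac{9466}{5409}\right) 14 = - \frac{132524}{5409}$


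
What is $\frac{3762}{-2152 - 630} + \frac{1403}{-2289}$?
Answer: $- \frac{6257182}{3183999} \approx -1.9652$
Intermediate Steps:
$\frac{3762}{-2152 - 630} + \frac{1403}{-2289} = \frac{3762}{-2152 - 630} + 1403 \left(- \frac{1}{2289}\right) = \frac{3762}{-2782} - \frac{1403}{2289} = 3762 \left(- \frac{1}{2782}\right) - \frac{1403}{2289} = - \frac{1881}{1391} - \frac{1403}{2289} = - \frac{6257182}{3183999}$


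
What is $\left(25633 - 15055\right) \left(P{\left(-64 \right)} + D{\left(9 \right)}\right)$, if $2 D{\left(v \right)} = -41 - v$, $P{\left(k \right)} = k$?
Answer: $-941442$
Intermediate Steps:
$D{\left(v \right)} = - \frac{41}{2} - \frac{v}{2}$ ($D{\left(v \right)} = \frac{-41 - v}{2} = - \frac{41}{2} - \frac{v}{2}$)
$\left(25633 - 15055\right) \left(P{\left(-64 \right)} + D{\left(9 \right)}\right) = \left(25633 - 15055\right) \left(-64 - 25\right) = 10578 \left(-64 - 25\right) = 10578 \left(-89\right) = -941442$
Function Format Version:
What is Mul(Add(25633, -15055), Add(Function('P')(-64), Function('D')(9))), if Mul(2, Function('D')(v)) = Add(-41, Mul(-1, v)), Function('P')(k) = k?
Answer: -941442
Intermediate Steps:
Function('D')(v) = Add(Rational(-41, 2), Mul(Rational(-1, 2), v)) (Function('D')(v) = Mul(Rational(1, 2), Add(-41, Mul(-1, v))) = Add(Rational(-41, 2), Mul(Rational(-1, 2), v)))
Mul(Add(25633, -15055), Add(Function('P')(-64), Function('D')(9))) = Mul(Add(25633, -15055), Add(-64, Add(Rational(-41, 2), Mul(Rational(-1, 2), 9)))) = Mul(10578, Add(-64, Add(Rational(-41, 2), Rational(-9, 2)))) = Mul(10578, Add(-64, -25)) = Mul(10578, -89) = -941442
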